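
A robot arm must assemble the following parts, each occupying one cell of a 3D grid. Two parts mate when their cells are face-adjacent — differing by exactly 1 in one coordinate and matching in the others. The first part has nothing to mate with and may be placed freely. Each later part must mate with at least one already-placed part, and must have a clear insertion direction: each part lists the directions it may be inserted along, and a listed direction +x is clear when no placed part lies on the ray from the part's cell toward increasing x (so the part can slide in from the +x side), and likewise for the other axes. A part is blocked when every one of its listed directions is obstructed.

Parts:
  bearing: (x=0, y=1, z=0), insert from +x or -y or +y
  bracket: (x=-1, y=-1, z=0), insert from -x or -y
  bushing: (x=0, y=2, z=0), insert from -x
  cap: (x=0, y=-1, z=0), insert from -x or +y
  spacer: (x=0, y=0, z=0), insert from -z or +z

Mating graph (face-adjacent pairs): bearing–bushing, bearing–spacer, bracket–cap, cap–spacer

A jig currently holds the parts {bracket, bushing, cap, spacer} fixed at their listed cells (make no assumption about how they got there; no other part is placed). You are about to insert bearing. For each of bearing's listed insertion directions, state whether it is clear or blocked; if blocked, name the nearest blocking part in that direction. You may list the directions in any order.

+x: clear; +y: blocked by bushing; -y: blocked by spacer

+x: ray from bearing(0, 1, 0) has no placed part ⇒ clear
-y: nearest on ray is spacer@(0, 0, 0) ⇒ blocked
+y: nearest on ray is bushing@(0, 2, 0) ⇒ blocked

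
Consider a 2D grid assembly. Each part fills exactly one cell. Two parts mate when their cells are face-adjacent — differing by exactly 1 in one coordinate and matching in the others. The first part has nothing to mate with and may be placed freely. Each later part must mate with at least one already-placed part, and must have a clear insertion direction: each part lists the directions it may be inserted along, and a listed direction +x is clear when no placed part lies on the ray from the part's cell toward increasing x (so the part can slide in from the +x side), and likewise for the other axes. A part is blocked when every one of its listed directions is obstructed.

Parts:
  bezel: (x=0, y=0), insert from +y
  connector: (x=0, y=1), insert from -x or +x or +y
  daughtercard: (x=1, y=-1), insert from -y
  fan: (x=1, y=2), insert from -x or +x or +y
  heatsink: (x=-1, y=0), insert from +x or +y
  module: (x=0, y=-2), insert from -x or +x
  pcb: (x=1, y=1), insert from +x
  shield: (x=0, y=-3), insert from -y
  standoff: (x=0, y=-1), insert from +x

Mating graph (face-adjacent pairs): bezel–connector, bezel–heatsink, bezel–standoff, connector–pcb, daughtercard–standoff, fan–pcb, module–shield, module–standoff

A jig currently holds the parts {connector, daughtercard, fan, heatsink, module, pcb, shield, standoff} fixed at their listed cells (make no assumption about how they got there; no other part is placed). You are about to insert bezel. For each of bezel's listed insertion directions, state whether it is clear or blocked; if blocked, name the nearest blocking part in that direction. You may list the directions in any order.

+y: blocked by connector

+y: nearest on ray is connector@(0, 1) ⇒ blocked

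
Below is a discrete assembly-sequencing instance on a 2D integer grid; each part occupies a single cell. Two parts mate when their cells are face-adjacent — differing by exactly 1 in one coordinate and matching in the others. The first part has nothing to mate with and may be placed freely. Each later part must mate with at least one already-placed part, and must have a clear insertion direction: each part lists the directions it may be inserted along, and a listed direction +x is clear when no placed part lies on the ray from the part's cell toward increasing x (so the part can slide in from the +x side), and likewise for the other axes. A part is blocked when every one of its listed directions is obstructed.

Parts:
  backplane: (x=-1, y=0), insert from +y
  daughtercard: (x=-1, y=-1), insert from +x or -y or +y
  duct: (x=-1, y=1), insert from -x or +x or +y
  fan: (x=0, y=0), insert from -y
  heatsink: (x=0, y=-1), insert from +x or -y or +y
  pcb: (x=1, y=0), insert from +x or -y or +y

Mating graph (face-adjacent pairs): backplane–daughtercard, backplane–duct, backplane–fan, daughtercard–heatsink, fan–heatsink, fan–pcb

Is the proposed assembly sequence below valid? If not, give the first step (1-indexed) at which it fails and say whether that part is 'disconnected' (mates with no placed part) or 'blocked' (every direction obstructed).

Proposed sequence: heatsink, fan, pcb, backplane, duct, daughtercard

1. heatsink@(0, -1) [+x clear] — {heatsink}
2. fan@(0, 0) — -y all obstructed ⇒ blocked

Invalid at step 2 (blocked)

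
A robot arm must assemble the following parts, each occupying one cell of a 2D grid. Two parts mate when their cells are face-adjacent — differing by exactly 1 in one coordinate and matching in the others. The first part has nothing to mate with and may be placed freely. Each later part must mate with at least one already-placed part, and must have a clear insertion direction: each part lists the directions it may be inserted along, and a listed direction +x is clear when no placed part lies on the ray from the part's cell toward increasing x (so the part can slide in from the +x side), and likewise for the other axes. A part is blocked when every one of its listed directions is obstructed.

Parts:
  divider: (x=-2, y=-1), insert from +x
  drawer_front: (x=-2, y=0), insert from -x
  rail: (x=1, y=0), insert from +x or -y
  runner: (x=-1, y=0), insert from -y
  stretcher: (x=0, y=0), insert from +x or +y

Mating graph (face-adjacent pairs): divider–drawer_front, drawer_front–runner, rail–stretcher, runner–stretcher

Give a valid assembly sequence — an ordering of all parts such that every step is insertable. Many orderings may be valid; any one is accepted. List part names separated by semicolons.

1. runner@(-1, 0) [-y clear] — {runner}
2. drawer_front@(-2, 0) [-x clear] — {drawer_front, runner}
3. divider@(-2, -1) [+x clear] — {divider, drawer_front, runner}
4. stretcher@(0, 0) [+x clear] — {divider, drawer_front, runner, stretcher}
5. rail@(1, 0) [+x clear] — {divider, drawer_front, rail, runner, stretcher}

runner; drawer_front; divider; stretcher; rail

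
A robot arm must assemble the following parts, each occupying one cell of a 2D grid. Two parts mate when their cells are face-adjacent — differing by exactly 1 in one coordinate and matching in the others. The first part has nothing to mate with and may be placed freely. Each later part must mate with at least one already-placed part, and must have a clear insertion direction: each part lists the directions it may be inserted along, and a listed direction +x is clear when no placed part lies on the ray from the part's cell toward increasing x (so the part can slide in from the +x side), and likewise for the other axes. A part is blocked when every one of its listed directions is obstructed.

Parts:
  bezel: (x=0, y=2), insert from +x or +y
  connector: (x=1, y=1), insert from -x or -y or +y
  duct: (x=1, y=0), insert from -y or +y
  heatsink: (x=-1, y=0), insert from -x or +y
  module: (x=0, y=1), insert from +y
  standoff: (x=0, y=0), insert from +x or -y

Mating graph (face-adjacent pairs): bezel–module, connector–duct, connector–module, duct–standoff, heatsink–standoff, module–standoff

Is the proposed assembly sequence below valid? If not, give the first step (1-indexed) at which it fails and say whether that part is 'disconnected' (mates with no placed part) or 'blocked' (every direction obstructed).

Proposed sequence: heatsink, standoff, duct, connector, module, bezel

1. heatsink@(-1, 0) [-x clear] — {heatsink}
2. standoff@(0, 0) [+x clear] — {heatsink, standoff}
3. duct@(1, 0) [-y clear] — {duct, heatsink, standoff}
4. connector@(1, 1) [-x clear] — {connector, duct, heatsink, standoff}
5. module@(0, 1) [+y clear] — {connector, duct, heatsink, module, standoff}
6. bezel@(0, 2) [+x clear] — {bezel, connector, duct, heatsink, module, standoff}

Valid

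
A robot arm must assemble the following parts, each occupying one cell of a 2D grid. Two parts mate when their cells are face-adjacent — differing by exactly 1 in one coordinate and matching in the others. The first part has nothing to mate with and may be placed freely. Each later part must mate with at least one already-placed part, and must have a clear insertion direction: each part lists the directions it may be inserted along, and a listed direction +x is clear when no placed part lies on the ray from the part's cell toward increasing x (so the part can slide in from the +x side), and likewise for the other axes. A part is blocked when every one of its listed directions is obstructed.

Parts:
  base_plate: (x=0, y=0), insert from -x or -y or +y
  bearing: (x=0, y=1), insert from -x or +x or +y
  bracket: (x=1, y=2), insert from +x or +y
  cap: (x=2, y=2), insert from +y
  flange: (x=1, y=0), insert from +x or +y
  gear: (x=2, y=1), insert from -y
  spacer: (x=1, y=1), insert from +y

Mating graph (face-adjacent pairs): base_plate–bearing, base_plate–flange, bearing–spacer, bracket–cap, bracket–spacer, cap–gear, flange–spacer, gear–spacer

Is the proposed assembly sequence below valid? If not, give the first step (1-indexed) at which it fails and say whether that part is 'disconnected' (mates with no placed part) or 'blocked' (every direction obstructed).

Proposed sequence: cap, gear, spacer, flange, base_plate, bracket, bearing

Valid

1. cap@(2, 2) [+y clear] — {cap}
2. gear@(2, 1) [-y clear] — {cap, gear}
3. spacer@(1, 1) [+y clear] — {cap, gear, spacer}
4. flange@(1, 0) [+x clear] — {cap, flange, gear, spacer}
5. base_plate@(0, 0) [-x clear] — {base_plate, cap, flange, gear, spacer}
6. bracket@(1, 2) [+y clear] — {base_plate, bracket, cap, flange, gear, spacer}
7. bearing@(0, 1) [-x clear] — {base_plate, bearing, bracket, cap, flange, gear, spacer}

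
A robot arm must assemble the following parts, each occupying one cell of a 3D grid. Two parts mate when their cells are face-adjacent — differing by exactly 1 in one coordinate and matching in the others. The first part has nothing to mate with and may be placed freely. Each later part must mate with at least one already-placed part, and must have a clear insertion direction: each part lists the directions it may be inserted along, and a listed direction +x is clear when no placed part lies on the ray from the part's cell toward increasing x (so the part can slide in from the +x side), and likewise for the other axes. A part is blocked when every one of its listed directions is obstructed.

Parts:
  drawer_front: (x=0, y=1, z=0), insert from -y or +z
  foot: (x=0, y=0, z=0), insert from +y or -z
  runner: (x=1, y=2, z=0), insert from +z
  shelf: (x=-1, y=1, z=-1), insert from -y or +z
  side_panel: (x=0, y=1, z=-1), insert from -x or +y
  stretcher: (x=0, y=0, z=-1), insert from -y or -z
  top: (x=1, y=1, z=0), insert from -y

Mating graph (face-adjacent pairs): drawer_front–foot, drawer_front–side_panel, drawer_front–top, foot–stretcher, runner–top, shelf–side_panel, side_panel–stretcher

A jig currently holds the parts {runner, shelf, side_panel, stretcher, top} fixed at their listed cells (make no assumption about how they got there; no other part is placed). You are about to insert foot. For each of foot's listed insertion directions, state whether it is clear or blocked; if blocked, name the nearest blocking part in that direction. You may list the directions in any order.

+y: ray from foot(0, 0, 0) has no placed part ⇒ clear
-z: nearest on ray is stretcher@(0, 0, -1) ⇒ blocked

+y: clear; -z: blocked by stretcher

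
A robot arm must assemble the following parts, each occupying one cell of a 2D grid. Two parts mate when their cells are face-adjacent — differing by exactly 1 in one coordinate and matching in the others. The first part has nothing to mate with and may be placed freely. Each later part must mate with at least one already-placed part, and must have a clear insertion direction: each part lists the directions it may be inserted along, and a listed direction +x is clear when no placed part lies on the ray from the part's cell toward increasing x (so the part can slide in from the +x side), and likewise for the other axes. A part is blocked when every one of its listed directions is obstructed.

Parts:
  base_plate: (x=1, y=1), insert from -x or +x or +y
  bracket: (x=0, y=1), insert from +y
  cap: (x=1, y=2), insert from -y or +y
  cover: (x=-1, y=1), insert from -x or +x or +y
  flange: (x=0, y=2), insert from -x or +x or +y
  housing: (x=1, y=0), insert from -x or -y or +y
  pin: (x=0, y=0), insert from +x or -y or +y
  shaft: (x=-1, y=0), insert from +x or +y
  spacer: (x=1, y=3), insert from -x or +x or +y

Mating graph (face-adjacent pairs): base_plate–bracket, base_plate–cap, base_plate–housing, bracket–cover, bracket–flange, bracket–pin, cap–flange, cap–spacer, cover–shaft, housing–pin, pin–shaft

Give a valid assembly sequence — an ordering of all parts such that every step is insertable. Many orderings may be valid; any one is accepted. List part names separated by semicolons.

1. shaft@(-1, 0) [+x clear] — {shaft}
2. pin@(0, 0) [+x clear] — {pin, shaft}
3. cover@(-1, 1) [-x clear] — {cover, pin, shaft}
4. bracket@(0, 1) [+y clear] — {bracket, cover, pin, shaft}
5. housing@(1, 0) [-y clear] — {bracket, cover, housing, pin, shaft}
6. base_plate@(1, 1) [+x clear] — {base_plate, bracket, cover, housing, pin, shaft}
7. flange@(0, 2) [-x clear] — {base_plate, bracket, cover, flange, housing, pin, shaft}
8. cap@(1, 2) [+y clear] — {base_plate, bracket, cap, cover, flange, housing, pin, shaft}
9. spacer@(1, 3) [-x clear] — {base_plate, bracket, cap, cover, flange, housing, pin, shaft, spacer}

shaft; pin; cover; bracket; housing; base_plate; flange; cap; spacer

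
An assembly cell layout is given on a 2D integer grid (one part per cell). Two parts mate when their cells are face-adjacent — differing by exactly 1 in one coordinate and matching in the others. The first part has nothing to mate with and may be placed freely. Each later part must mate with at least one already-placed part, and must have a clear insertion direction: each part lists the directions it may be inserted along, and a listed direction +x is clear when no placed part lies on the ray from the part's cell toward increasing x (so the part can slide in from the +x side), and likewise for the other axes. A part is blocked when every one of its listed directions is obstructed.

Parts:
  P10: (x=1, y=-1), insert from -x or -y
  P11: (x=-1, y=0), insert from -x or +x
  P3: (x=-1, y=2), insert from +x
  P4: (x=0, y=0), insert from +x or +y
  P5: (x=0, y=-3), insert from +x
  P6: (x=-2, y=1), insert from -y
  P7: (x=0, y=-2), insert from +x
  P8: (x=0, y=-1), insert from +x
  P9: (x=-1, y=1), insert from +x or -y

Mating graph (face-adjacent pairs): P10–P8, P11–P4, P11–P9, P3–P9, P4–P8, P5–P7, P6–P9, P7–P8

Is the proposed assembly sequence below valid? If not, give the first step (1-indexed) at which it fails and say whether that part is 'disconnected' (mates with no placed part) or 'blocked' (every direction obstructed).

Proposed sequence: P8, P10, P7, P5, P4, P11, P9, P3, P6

Valid

1. P8@(0, -1) [+x clear] — {P8}
2. P10@(1, -1) [-y clear] — {P10, P8}
3. P7@(0, -2) [+x clear] — {P10, P7, P8}
4. P5@(0, -3) [+x clear] — {P10, P5, P7, P8}
5. P4@(0, 0) [+x clear] — {P10, P4, P5, P7, P8}
6. P11@(-1, 0) [-x clear] — {P10, P11, P4, P5, P7, P8}
7. P9@(-1, 1) [+x clear] — {P10, P11, P4, P5, P7, P8, P9}
8. P3@(-1, 2) [+x clear] — {P10, P11, P3, P4, P5, P7, P8, P9}
9. P6@(-2, 1) [-y clear] — {P10, P11, P3, P4, P5, P6, P7, P8, P9}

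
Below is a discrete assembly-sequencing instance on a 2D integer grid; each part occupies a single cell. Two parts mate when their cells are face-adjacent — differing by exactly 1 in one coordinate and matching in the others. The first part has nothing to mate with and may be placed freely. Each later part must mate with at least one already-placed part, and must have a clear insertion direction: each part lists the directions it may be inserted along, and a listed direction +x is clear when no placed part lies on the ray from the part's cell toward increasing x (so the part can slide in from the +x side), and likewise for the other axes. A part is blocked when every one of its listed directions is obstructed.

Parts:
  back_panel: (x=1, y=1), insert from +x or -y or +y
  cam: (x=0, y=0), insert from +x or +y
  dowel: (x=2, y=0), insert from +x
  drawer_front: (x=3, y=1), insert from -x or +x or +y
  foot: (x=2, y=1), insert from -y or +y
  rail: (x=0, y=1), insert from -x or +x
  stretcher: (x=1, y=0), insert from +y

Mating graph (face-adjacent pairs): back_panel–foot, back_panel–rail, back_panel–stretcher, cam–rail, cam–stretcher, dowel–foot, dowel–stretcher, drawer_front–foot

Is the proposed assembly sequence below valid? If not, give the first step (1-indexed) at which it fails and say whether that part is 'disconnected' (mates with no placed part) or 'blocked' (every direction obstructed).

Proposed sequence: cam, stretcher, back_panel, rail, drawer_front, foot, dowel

Invalid at step 5 (disconnected)

1. cam@(0, 0) [+x clear] — {cam}
2. stretcher@(1, 0) [+y clear] — {cam, stretcher}
3. back_panel@(1, 1) [+x clear] — {back_panel, cam, stretcher}
4. rail@(0, 1) [-x clear] — {back_panel, cam, rail, stretcher}
5. drawer_front@(3, 1) — no placed neighbour ⇒ disconnected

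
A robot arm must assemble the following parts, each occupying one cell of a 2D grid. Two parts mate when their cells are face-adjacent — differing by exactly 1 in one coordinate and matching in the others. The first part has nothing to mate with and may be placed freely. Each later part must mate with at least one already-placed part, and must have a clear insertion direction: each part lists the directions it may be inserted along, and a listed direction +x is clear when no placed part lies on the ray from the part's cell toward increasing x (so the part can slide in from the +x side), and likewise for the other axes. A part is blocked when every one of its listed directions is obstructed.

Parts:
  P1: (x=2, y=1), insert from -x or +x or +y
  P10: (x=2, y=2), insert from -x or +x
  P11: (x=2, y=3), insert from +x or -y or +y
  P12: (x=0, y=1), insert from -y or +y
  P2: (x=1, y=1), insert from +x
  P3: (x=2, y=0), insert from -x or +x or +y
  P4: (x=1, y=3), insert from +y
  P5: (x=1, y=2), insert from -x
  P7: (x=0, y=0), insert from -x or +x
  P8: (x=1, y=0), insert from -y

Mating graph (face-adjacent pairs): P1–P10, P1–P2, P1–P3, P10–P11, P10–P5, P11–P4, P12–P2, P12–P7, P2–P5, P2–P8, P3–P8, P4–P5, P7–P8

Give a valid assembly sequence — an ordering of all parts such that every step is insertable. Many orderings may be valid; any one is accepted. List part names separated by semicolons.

1. P5@(1, 2) [-x clear] — {P5}
2. P2@(1, 1) [+x clear] — {P2, P5}
3. P8@(1, 0) [-y clear] — {P2, P5, P8}
4. P7@(0, 0) [-x clear] — {P2, P5, P7, P8}
5. P3@(2, 0) [+x clear] — {P2, P3, P5, P7, P8}
6. P1@(2, 1) [+x clear] — {P1, P2, P3, P5, P7, P8}
7. P12@(0, 1) [+y clear] — {P1, P12, P2, P3, P5, P7, P8}
8. P10@(2, 2) [+x clear] — {P1, P10, P12, P2, P3, P5, P7, P8}
9. P11@(2, 3) [+x clear] — {P1, P10, P11, P12, P2, P3, P5, P7, P8}
10. P4@(1, 3) [+y clear] — {P1, P10, P11, P12, P2, P3, P4, P5, P7, P8}

P5; P2; P8; P7; P3; P1; P12; P10; P11; P4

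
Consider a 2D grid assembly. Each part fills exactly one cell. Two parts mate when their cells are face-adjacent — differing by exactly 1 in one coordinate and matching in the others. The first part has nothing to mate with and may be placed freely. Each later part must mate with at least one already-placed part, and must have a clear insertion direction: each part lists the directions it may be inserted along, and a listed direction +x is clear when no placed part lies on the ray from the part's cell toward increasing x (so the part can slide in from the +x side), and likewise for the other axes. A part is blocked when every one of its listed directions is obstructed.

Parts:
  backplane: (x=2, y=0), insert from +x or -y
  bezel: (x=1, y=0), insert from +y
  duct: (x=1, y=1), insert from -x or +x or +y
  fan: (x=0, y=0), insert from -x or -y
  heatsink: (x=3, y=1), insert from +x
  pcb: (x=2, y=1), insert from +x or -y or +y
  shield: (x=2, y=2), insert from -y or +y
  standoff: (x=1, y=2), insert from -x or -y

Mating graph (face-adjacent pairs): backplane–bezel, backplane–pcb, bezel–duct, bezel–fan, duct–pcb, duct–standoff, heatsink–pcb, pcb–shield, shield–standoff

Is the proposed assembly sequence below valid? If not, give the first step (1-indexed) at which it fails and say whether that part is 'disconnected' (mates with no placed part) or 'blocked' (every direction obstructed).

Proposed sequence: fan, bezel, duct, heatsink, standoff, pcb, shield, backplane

1. fan@(0, 0) [-x clear] — {fan}
2. bezel@(1, 0) [+y clear] — {bezel, fan}
3. duct@(1, 1) [-x clear] — {bezel, duct, fan}
4. heatsink@(3, 1) — no placed neighbour ⇒ disconnected

Invalid at step 4 (disconnected)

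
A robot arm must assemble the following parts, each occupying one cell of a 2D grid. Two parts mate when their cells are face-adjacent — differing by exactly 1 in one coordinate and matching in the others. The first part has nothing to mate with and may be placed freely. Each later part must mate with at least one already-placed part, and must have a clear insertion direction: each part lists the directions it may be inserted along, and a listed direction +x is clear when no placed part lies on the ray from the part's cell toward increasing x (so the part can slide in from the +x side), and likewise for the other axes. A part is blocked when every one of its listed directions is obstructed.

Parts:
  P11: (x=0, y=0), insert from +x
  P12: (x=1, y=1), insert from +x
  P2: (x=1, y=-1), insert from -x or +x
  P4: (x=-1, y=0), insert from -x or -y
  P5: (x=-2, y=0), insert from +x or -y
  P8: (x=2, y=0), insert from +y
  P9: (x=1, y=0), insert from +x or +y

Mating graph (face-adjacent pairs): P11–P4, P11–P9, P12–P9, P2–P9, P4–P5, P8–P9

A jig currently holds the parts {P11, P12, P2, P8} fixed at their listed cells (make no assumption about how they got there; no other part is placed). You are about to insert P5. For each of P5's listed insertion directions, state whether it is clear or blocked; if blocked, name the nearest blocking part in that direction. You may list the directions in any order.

+x: nearest on ray is P11@(0, 0) ⇒ blocked
-y: ray from P5(-2, 0) has no placed part ⇒ clear

+x: blocked by P11; -y: clear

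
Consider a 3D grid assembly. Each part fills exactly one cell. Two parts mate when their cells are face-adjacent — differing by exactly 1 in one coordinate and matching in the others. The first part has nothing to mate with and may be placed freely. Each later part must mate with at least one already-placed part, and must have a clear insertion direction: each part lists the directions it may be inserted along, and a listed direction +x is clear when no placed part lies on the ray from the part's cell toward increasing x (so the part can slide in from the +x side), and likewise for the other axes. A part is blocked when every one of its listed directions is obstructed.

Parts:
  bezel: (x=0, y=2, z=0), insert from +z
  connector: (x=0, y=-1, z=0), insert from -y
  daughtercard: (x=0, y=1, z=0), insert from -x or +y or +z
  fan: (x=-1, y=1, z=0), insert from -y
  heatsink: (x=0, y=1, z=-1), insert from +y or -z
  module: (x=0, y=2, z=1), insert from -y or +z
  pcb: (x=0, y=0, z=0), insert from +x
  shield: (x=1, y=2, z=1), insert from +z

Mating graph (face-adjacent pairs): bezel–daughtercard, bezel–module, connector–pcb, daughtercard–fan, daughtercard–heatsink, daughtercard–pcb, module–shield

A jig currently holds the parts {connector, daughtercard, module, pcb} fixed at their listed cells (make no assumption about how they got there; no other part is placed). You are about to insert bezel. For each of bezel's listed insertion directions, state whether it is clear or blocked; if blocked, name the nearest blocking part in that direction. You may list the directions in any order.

+z: blocked by module

+z: nearest on ray is module@(0, 2, 1) ⇒ blocked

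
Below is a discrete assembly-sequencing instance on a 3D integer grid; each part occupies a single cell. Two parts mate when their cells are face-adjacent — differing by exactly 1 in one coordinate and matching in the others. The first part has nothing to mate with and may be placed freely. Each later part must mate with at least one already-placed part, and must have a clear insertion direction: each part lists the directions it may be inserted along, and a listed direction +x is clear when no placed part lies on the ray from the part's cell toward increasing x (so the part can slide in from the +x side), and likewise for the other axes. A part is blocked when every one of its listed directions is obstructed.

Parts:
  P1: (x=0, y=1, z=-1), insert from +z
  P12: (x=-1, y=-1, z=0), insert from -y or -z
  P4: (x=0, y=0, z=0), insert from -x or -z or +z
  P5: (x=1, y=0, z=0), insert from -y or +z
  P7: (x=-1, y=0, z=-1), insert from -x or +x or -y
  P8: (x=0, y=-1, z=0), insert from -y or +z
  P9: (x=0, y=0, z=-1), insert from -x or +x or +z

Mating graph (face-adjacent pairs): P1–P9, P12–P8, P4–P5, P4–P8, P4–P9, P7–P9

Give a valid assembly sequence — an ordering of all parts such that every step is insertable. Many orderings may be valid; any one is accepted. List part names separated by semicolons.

1. P12@(-1, -1, 0) [-y clear] — {P12}
2. P8@(0, -1, 0) [-y clear] — {P12, P8}
3. P4@(0, 0, 0) [-x clear] — {P12, P4, P8}
4. P9@(0, 0, -1) [-x clear] — {P12, P4, P8, P9}
5. P1@(0, 1, -1) [+z clear] — {P1, P12, P4, P8, P9}
6. P5@(1, 0, 0) [-y clear] — {P1, P12, P4, P5, P8, P9}
7. P7@(-1, 0, -1) [-x clear] — {P1, P12, P4, P5, P7, P8, P9}

P12; P8; P4; P9; P1; P5; P7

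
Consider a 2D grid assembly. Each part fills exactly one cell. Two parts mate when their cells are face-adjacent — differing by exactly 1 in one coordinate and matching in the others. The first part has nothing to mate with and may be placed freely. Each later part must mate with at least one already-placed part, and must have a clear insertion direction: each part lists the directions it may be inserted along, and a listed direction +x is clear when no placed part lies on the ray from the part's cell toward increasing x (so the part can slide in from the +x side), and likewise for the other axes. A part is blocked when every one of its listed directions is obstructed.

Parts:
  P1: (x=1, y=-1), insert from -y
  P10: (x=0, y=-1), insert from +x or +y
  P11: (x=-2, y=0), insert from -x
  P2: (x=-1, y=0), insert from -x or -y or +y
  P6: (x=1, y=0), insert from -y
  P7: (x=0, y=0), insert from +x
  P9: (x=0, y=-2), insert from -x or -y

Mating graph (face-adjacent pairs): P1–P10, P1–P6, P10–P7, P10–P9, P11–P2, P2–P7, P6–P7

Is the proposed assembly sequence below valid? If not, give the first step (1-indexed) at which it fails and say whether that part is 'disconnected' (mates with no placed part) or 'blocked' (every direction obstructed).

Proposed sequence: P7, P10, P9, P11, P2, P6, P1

Invalid at step 4 (disconnected)

1. P7@(0, 0) [+x clear] — {P7}
2. P10@(0, -1) [+x clear] — {P10, P7}
3. P9@(0, -2) [-x clear] — {P10, P7, P9}
4. P11@(-2, 0) — no placed neighbour ⇒ disconnected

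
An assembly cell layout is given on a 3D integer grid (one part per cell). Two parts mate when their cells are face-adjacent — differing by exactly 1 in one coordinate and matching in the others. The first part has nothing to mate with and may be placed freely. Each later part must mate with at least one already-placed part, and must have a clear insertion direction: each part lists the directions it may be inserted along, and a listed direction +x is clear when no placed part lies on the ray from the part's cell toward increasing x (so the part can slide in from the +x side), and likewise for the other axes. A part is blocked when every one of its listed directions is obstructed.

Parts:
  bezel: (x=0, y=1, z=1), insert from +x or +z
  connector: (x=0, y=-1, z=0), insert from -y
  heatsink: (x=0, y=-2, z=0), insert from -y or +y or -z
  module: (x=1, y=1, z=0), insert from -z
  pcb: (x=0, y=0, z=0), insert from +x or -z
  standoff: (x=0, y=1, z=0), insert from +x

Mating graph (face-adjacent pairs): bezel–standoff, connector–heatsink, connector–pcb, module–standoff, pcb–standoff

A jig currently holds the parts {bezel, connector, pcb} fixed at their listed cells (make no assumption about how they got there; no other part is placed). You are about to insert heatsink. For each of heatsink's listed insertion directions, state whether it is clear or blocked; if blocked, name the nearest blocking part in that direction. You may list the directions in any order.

+y: blocked by connector; -y: clear; -z: clear

-y: ray from heatsink(0, -2, 0) has no placed part ⇒ clear
+y: nearest on ray is connector@(0, -1, 0) ⇒ blocked
-z: ray from heatsink(0, -2, 0) has no placed part ⇒ clear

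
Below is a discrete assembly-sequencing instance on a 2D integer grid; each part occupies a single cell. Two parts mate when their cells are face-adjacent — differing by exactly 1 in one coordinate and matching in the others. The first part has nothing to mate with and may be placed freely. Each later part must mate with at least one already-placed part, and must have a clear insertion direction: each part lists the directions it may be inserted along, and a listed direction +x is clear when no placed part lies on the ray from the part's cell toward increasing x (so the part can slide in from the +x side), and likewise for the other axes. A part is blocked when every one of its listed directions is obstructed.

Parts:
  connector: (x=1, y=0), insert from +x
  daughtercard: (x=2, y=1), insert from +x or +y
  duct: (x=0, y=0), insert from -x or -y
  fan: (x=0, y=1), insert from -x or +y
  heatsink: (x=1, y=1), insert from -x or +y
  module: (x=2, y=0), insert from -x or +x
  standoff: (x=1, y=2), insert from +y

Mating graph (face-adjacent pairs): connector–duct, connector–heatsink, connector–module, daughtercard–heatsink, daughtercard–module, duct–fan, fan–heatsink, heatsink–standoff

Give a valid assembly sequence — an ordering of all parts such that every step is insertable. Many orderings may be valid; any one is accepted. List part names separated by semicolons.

1. fan@(0, 1) [-x clear] — {fan}
2. heatsink@(1, 1) [+y clear] — {fan, heatsink}
3. connector@(1, 0) [+x clear] — {connector, fan, heatsink}
4. standoff@(1, 2) [+y clear] — {connector, fan, heatsink, standoff}
5. daughtercard@(2, 1) [+x clear] — {connector, daughtercard, fan, heatsink, standoff}
6. module@(2, 0) [+x clear] — {connector, daughtercard, fan, heatsink, module, standoff}
7. duct@(0, 0) [-x clear] — {connector, daughtercard, duct, fan, heatsink, module, standoff}

fan; heatsink; connector; standoff; daughtercard; module; duct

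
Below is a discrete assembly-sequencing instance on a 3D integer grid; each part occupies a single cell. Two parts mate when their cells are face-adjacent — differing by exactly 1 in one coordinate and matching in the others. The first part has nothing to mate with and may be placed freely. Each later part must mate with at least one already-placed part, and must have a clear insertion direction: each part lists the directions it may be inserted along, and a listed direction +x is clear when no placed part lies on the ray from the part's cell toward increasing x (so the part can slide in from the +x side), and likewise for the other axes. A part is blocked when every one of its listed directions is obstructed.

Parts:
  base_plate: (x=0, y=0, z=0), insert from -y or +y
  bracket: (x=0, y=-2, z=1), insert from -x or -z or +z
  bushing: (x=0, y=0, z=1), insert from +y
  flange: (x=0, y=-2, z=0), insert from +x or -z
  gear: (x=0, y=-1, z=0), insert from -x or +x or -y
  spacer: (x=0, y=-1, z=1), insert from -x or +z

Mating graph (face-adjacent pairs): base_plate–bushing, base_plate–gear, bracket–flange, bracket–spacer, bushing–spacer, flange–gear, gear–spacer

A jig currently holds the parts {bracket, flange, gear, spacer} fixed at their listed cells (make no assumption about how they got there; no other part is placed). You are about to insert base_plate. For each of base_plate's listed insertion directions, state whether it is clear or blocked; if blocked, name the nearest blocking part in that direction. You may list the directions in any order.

+y: clear; -y: blocked by gear

-y: nearest on ray is gear@(0, -1, 0) ⇒ blocked
+y: ray from base_plate(0, 0, 0) has no placed part ⇒ clear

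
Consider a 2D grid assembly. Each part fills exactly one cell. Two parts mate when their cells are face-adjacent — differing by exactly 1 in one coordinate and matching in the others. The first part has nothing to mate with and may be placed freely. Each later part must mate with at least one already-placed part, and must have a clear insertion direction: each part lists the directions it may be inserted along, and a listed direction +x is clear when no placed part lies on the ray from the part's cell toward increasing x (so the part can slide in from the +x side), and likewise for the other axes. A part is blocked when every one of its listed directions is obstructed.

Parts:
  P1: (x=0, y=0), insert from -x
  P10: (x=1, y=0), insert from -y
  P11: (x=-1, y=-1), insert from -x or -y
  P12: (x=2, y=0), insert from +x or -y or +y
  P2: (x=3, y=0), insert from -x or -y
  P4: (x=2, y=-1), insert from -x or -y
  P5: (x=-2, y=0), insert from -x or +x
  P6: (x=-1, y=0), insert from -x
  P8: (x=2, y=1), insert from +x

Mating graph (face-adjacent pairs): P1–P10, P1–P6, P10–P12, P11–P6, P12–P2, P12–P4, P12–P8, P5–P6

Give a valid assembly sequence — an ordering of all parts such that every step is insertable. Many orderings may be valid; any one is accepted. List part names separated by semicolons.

P1; P10; P12; P4; P2; P6; P5; P11; P8

1. P1@(0, 0) [-x clear] — {P1}
2. P10@(1, 0) [-y clear] — {P1, P10}
3. P12@(2, 0) [+x clear] — {P1, P10, P12}
4. P4@(2, -1) [-x clear] — {P1, P10, P12, P4}
5. P2@(3, 0) [-y clear] — {P1, P10, P12, P2, P4}
6. P6@(-1, 0) [-x clear] — {P1, P10, P12, P2, P4, P6}
7. P5@(-2, 0) [-x clear] — {P1, P10, P12, P2, P4, P5, P6}
8. P11@(-1, -1) [-x clear] — {P1, P10, P11, P12, P2, P4, P5, P6}
9. P8@(2, 1) [+x clear] — {P1, P10, P11, P12, P2, P4, P5, P6, P8}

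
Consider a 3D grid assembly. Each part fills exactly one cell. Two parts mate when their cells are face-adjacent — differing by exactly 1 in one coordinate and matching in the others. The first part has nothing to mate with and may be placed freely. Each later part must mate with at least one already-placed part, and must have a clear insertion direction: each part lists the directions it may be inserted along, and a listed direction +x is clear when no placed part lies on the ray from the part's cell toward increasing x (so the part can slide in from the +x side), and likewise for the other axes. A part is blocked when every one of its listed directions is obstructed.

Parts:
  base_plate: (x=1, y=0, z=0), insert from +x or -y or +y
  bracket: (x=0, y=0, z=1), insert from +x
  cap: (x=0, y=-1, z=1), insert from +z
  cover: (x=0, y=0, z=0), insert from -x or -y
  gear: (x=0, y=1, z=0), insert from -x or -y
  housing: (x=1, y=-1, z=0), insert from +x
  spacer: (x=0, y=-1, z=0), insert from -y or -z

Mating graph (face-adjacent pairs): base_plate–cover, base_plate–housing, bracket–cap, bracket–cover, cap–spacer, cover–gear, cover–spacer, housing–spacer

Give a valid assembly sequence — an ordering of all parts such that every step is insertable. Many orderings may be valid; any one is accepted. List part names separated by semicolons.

housing; base_plate; cover; bracket; cap; gear; spacer

1. housing@(1, -1, 0) [+x clear] — {housing}
2. base_plate@(1, 0, 0) [+x clear] — {base_plate, housing}
3. cover@(0, 0, 0) [-x clear] — {base_plate, cover, housing}
4. bracket@(0, 0, 1) [+x clear] — {base_plate, bracket, cover, housing}
5. cap@(0, -1, 1) [+z clear] — {base_plate, bracket, cap, cover, housing}
6. gear@(0, 1, 0) [-x clear] — {base_plate, bracket, cap, cover, gear, housing}
7. spacer@(0, -1, 0) [-y clear] — {base_plate, bracket, cap, cover, gear, housing, spacer}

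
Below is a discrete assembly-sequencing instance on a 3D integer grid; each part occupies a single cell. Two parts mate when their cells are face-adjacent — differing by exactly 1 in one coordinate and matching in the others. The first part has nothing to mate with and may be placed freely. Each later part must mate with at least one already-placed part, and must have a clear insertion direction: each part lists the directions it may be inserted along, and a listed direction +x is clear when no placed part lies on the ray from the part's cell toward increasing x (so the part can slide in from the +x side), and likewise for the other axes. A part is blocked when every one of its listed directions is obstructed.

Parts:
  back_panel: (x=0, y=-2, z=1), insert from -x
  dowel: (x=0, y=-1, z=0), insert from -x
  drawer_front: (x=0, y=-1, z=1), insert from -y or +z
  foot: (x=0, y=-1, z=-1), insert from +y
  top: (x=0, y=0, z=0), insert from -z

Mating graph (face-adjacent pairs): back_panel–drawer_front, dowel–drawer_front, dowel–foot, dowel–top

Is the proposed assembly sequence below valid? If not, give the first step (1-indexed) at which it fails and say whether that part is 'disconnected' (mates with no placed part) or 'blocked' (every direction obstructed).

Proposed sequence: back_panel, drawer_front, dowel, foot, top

1. back_panel@(0, -2, 1) [-x clear] — {back_panel}
2. drawer_front@(0, -1, 1) [+z clear] — {back_panel, drawer_front}
3. dowel@(0, -1, 0) [-x clear] — {back_panel, dowel, drawer_front}
4. foot@(0, -1, -1) [+y clear] — {back_panel, dowel, drawer_front, foot}
5. top@(0, 0, 0) [-z clear] — {back_panel, dowel, drawer_front, foot, top}

Valid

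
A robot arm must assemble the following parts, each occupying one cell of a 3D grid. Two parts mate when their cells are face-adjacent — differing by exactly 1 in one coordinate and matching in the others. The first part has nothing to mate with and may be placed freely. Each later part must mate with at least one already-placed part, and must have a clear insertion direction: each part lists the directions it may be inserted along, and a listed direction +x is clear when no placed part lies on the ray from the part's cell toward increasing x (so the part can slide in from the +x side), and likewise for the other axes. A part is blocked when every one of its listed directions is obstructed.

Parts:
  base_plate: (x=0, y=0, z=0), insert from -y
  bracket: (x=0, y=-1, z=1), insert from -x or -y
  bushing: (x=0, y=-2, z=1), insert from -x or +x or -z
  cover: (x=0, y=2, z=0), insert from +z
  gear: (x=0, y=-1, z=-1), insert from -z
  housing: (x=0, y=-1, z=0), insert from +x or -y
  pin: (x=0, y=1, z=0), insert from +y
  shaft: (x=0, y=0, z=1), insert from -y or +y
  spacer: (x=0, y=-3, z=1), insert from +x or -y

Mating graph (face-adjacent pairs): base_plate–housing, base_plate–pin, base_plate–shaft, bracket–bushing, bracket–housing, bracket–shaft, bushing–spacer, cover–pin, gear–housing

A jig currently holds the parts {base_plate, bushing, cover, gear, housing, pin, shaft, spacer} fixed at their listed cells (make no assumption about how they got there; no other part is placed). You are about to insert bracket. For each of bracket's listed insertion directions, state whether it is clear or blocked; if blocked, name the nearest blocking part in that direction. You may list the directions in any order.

-x: clear; -y: blocked by bushing

-x: ray from bracket(0, -1, 1) has no placed part ⇒ clear
-y: nearest on ray is bushing@(0, -2, 1) ⇒ blocked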